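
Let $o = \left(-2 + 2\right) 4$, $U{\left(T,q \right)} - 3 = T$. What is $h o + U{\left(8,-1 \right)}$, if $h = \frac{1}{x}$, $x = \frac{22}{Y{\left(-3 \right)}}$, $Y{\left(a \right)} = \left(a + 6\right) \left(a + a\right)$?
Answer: $11$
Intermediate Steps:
$Y{\left(a \right)} = 2 a \left(6 + a\right)$ ($Y{\left(a \right)} = \left(6 + a\right) 2 a = 2 a \left(6 + a\right)$)
$x = - \frac{11}{9}$ ($x = \frac{22}{2 \left(-3\right) \left(6 - 3\right)} = \frac{22}{2 \left(-3\right) 3} = \frac{22}{-18} = 22 \left(- \frac{1}{18}\right) = - \frac{11}{9} \approx -1.2222$)
$U{\left(T,q \right)} = 3 + T$
$h = - \frac{9}{11}$ ($h = \frac{1}{- \frac{11}{9}} = - \frac{9}{11} \approx -0.81818$)
$o = 0$ ($o = 0 \cdot 4 = 0$)
$h o + U{\left(8,-1 \right)} = \left(- \frac{9}{11}\right) 0 + \left(3 + 8\right) = 0 + 11 = 11$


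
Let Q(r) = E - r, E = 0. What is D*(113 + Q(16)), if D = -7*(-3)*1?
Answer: 2037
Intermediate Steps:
D = 21 (D = 21*1 = 21)
Q(r) = -r (Q(r) = 0 - r = -r)
D*(113 + Q(16)) = 21*(113 - 1*16) = 21*(113 - 16) = 21*97 = 2037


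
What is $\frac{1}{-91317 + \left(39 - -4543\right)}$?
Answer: $- \frac{1}{86735} \approx -1.1529 \cdot 10^{-5}$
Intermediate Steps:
$\frac{1}{-91317 + \left(39 - -4543\right)} = \frac{1}{-91317 + \left(39 + 4543\right)} = \frac{1}{-91317 + 4582} = \frac{1}{-86735} = - \frac{1}{86735}$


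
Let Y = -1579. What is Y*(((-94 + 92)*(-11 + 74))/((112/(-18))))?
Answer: -127899/4 ≈ -31975.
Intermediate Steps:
Y*(((-94 + 92)*(-11 + 74))/((112/(-18)))) = -1579*(-94 + 92)*(-11 + 74)/(112/(-18)) = -1579*(-2*63)/(112*(-1/18)) = -(-198954)/(-56/9) = -(-198954)*(-9)/56 = -1579*81/4 = -127899/4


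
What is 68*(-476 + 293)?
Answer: -12444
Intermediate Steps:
68*(-476 + 293) = 68*(-183) = -12444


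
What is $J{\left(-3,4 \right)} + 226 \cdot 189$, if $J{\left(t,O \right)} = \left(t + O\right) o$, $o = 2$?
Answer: $42716$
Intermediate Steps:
$J{\left(t,O \right)} = 2 O + 2 t$ ($J{\left(t,O \right)} = \left(t + O\right) 2 = \left(O + t\right) 2 = 2 O + 2 t$)
$J{\left(-3,4 \right)} + 226 \cdot 189 = \left(2 \cdot 4 + 2 \left(-3\right)\right) + 226 \cdot 189 = \left(8 - 6\right) + 42714 = 2 + 42714 = 42716$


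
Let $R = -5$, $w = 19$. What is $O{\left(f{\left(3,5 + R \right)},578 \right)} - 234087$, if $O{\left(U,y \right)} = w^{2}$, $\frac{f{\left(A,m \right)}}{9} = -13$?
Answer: $-233726$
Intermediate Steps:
$f{\left(A,m \right)} = -117$ ($f{\left(A,m \right)} = 9 \left(-13\right) = -117$)
$O{\left(U,y \right)} = 361$ ($O{\left(U,y \right)} = 19^{2} = 361$)
$O{\left(f{\left(3,5 + R \right)},578 \right)} - 234087 = 361 - 234087 = -233726$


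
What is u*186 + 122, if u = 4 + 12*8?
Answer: 18722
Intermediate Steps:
u = 100 (u = 4 + 96 = 100)
u*186 + 122 = 100*186 + 122 = 18600 + 122 = 18722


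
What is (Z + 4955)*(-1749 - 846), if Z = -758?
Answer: -10891215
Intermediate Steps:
(Z + 4955)*(-1749 - 846) = (-758 + 4955)*(-1749 - 846) = 4197*(-2595) = -10891215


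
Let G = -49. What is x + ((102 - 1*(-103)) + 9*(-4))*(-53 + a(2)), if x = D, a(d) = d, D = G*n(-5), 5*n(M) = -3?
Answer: -42948/5 ≈ -8589.6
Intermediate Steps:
n(M) = -⅗ (n(M) = (⅕)*(-3) = -⅗)
D = 147/5 (D = -49*(-⅗) = 147/5 ≈ 29.400)
x = 147/5 ≈ 29.400
x + ((102 - 1*(-103)) + 9*(-4))*(-53 + a(2)) = 147/5 + ((102 - 1*(-103)) + 9*(-4))*(-53 + 2) = 147/5 + ((102 + 103) - 36)*(-51) = 147/5 + (205 - 36)*(-51) = 147/5 + 169*(-51) = 147/5 - 8619 = -42948/5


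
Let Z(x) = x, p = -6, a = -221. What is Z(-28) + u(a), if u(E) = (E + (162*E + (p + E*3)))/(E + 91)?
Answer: 16526/65 ≈ 254.25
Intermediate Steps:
u(E) = (-6 + 166*E)/(91 + E) (u(E) = (E + (162*E + (-6 + E*3)))/(E + 91) = (E + (162*E + (-6 + 3*E)))/(91 + E) = (E + (-6 + 165*E))/(91 + E) = (-6 + 166*E)/(91 + E))
Z(-28) + u(a) = -28 + 2*(-3 + 83*(-221))/(91 - 221) = -28 + 2*(-3 - 18343)/(-130) = -28 + 2*(-1/130)*(-18346) = -28 + 18346/65 = 16526/65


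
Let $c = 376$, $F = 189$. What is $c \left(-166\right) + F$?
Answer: $-62227$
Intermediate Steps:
$c \left(-166\right) + F = 376 \left(-166\right) + 189 = -62416 + 189 = -62227$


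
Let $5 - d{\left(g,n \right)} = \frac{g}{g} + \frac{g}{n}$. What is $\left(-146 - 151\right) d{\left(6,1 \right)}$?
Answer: $594$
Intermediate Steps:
$d{\left(g,n \right)} = 4 - \frac{g}{n}$ ($d{\left(g,n \right)} = 5 - \left(\frac{g}{g} + \frac{g}{n}\right) = 5 - \left(1 + \frac{g}{n}\right) = 4 - \frac{g}{n}$)
$\left(-146 - 151\right) d{\left(6,1 \right)} = \left(-146 - 151\right) \left(4 - \frac{6}{1}\right) = - 297 \left(4 - 6 \cdot 1\right) = - 297 \left(4 - 6\right) = \left(-297\right) \left(-2\right) = 594$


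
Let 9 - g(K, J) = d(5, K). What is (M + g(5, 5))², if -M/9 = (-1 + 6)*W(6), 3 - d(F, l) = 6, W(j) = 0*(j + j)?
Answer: 144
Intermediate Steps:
W(j) = 0 (W(j) = 0*(2*j) = 0)
d(F, l) = -3 (d(F, l) = 3 - 1*6 = 3 - 6 = -3)
g(K, J) = 12 (g(K, J) = 9 - 1*(-3) = 9 + 3 = 12)
M = 0 (M = -9*(-1 + 6)*0 = -45*0 = -9*0 = 0)
(M + g(5, 5))² = (0 + 12)² = 12² = 144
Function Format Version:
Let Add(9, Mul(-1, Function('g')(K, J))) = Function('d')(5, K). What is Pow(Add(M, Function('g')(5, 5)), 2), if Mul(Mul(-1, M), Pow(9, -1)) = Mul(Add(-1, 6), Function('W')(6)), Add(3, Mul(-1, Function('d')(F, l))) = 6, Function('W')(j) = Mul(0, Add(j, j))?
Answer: 144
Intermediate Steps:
Function('W')(j) = 0 (Function('W')(j) = Mul(0, Mul(2, j)) = 0)
Function('d')(F, l) = -3 (Function('d')(F, l) = Add(3, Mul(-1, 6)) = Add(3, -6) = -3)
Function('g')(K, J) = 12 (Function('g')(K, J) = Add(9, Mul(-1, -3)) = Add(9, 3) = 12)
M = 0 (M = Mul(-9, Mul(Add(-1, 6), 0)) = Mul(-9, Mul(5, 0)) = Mul(-9, 0) = 0)
Pow(Add(M, Function('g')(5, 5)), 2) = Pow(Add(0, 12), 2) = Pow(12, 2) = 144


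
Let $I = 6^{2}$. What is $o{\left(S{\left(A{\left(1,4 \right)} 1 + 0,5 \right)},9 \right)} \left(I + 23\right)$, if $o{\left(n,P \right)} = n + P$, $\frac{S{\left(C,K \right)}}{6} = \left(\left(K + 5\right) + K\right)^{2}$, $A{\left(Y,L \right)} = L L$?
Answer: $80181$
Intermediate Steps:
$I = 36$
$A{\left(Y,L \right)} = L^{2}$
$S{\left(C,K \right)} = 6 \left(5 + 2 K\right)^{2}$ ($S{\left(C,K \right)} = 6 \left(\left(K + 5\right) + K\right)^{2} = 6 \left(\left(5 + K\right) + K\right)^{2} = 6 \left(5 + 2 K\right)^{2}$)
$o{\left(n,P \right)} = P + n$
$o{\left(S{\left(A{\left(1,4 \right)} 1 + 0,5 \right)},9 \right)} \left(I + 23\right) = \left(9 + 6 \left(5 + 2 \cdot 5\right)^{2}\right) \left(36 + 23\right) = \left(9 + 6 \left(5 + 10\right)^{2}\right) 59 = \left(9 + 6 \cdot 15^{2}\right) 59 = \left(9 + 6 \cdot 225\right) 59 = \left(9 + 1350\right) 59 = 1359 \cdot 59 = 80181$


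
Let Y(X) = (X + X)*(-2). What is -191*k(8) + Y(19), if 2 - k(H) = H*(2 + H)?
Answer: 14822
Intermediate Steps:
k(H) = 2 - H*(2 + H)
Y(X) = -4*X (Y(X) = (2*X)*(-2) = -4*X)
-191*k(8) + Y(19) = -191*(2 - 1*8**2 - 2*8) - 4*19 = -191*(2 - 1*64 - 16) - 76 = -191*(2 - 64 - 16) - 76 = -191*(-78) - 76 = 14898 - 76 = 14822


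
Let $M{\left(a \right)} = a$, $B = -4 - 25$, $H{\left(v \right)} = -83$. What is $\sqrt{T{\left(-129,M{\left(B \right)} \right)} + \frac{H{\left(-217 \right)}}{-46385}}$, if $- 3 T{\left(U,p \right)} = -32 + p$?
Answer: $\frac{\sqrt{393771634770}}{139155} \approx 4.5094$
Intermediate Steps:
$B = -29$ ($B = -4 - 25 = -29$)
$T{\left(U,p \right)} = \frac{32}{3} - \frac{p}{3}$ ($T{\left(U,p \right)} = - \frac{-32 + p}{3} = \frac{32}{3} - \frac{p}{3}$)
$\sqrt{T{\left(-129,M{\left(B \right)} \right)} + \frac{H{\left(-217 \right)}}{-46385}} = \sqrt{\left(\frac{32}{3} - - \frac{29}{3}\right) - \frac{83}{-46385}} = \sqrt{\left(\frac{32}{3} + \frac{29}{3}\right) - - \frac{83}{46385}} = \sqrt{\frac{61}{3} + \frac{83}{46385}} = \sqrt{\frac{2829734}{139155}} = \frac{\sqrt{393771634770}}{139155}$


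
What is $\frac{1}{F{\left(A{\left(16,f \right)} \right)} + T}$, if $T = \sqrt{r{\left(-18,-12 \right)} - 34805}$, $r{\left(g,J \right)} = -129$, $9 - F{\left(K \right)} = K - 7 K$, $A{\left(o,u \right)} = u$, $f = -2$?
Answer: $- \frac{3}{34943} - \frac{i \sqrt{34934}}{34943} \approx -8.5854 \cdot 10^{-5} - 0.0053489 i$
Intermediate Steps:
$F{\left(K \right)} = 9 + 6 K$ ($F{\left(K \right)} = 9 - \left(K - 7 K\right) = 9 - - 6 K = 9 + 6 K$)
$T = i \sqrt{34934}$ ($T = \sqrt{-129 - 34805} = \sqrt{-34934} = i \sqrt{34934} \approx 186.91 i$)
$\frac{1}{F{\left(A{\left(16,f \right)} \right)} + T} = \frac{1}{\left(9 + 6 \left(-2\right)\right) + i \sqrt{34934}} = \frac{1}{\left(9 - 12\right) + i \sqrt{34934}} = \frac{1}{-3 + i \sqrt{34934}}$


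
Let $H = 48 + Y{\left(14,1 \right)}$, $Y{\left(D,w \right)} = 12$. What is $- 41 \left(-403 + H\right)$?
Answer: $14063$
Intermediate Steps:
$H = 60$ ($H = 48 + 12 = 60$)
$- 41 \left(-403 + H\right) = - 41 \left(-403 + 60\right) = \left(-41\right) \left(-343\right) = 14063$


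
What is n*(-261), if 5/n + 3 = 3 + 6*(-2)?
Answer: 435/4 ≈ 108.75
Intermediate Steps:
n = -5/12 (n = 5/(-3 + (3 + 6*(-2))) = 5/(-3 + (3 - 12)) = 5/(-3 - 9) = 5/(-12) = 5*(-1/12) = -5/12 ≈ -0.41667)
n*(-261) = -5/12*(-261) = 435/4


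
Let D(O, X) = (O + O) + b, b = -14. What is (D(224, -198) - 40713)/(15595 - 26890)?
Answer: 40279/11295 ≈ 3.5661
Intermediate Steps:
D(O, X) = -14 + 2*O (D(O, X) = (O + O) - 14 = 2*O - 14 = -14 + 2*O)
(D(224, -198) - 40713)/(15595 - 26890) = ((-14 + 2*224) - 40713)/(15595 - 26890) = ((-14 + 448) - 40713)/(-11295) = (434 - 40713)*(-1/11295) = -40279*(-1/11295) = 40279/11295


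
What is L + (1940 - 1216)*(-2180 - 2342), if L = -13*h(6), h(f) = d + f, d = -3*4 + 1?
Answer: -3273863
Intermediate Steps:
d = -11 (d = -12 + 1 = -11)
h(f) = -11 + f
L = 65 (L = -13*(-11 + 6) = -13*(-5) = 65)
L + (1940 - 1216)*(-2180 - 2342) = 65 + (1940 - 1216)*(-2180 - 2342) = 65 + 724*(-4522) = 65 - 3273928 = -3273863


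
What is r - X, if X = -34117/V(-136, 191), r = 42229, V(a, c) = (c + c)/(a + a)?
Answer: 3425827/191 ≈ 17936.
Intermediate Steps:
V(a, c) = c/a (V(a, c) = (2*c)/((2*a)) = (2*c)*(1/(2*a)) = c/a)
X = 4639912/191 (X = -34117/(191/(-136)) = -34117/(191*(-1/136)) = -34117/(-191/136) = -34117*(-136/191) = 4639912/191 ≈ 24293.)
r - X = 42229 - 1*4639912/191 = 42229 - 4639912/191 = 3425827/191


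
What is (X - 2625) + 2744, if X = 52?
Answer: 171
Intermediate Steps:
(X - 2625) + 2744 = (52 - 2625) + 2744 = -2573 + 2744 = 171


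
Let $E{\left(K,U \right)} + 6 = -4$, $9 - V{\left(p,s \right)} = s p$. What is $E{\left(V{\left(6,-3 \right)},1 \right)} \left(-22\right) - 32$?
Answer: $188$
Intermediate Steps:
$V{\left(p,s \right)} = 9 - p s$ ($V{\left(p,s \right)} = 9 - s p = 9 - p s$)
$E{\left(K,U \right)} = -10$ ($E{\left(K,U \right)} = -6 - 4 = -10$)
$E{\left(V{\left(6,-3 \right)},1 \right)} \left(-22\right) - 32 = \left(-10\right) \left(-22\right) - 32 = 220 - 32 = 188$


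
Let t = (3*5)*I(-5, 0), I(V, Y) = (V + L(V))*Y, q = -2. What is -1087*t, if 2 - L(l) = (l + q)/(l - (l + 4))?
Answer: 0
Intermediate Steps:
L(l) = 3/2 + l/4 (L(l) = 2 - (l - 2)/(l - (l + 4)) = 2 - (-2 + l)/(l - (4 + l)) = 2 - (-2 + l)/(l + (-4 - l)) = 2 - (-2 + l)/(-4) = 2 - (-2 + l)*(-1)/4 = 2 - (½ - l/4) = 2 + (-½ + l/4) = 3/2 + l/4)
I(V, Y) = Y*(3/2 + 5*V/4) (I(V, Y) = (V + (3/2 + V/4))*Y = (3/2 + 5*V/4)*Y = Y*(3/2 + 5*V/4))
t = 0 (t = (3*5)*((¼)*0*(6 + 5*(-5))) = 15*((¼)*0*(6 - 25)) = 15*((¼)*0*(-19)) = 15*0 = 0)
-1087*t = -1087*0 = 0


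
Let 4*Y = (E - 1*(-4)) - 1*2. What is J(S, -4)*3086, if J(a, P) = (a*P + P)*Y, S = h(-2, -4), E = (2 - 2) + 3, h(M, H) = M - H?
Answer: -46290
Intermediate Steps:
E = 3 (E = 0 + 3 = 3)
S = 2 (S = -2 - 1*(-4) = -2 + 4 = 2)
Y = 5/4 (Y = ((3 - 1*(-4)) - 1*2)/4 = ((3 + 4) - 2)/4 = (7 - 2)/4 = (¼)*5 = 5/4 ≈ 1.2500)
J(a, P) = 5*P/4 + 5*P*a/4 (J(a, P) = (a*P + P)*(5/4) = (P*a + P)*(5/4) = (P + P*a)*(5/4) = 5*P/4 + 5*P*a/4)
J(S, -4)*3086 = ((5/4)*(-4)*(1 + 2))*3086 = ((5/4)*(-4)*3)*3086 = -15*3086 = -46290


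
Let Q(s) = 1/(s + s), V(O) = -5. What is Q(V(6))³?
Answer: -1/1000 ≈ -0.0010000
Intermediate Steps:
Q(s) = 1/(2*s)
Q(V(6))³ = ((½)/(-5))³ = ((½)*(-⅕))³ = (-⅒)³ = -1/1000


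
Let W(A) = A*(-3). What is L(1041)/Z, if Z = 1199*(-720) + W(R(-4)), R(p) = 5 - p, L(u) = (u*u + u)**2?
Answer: -130735757476/95923 ≈ -1.3629e+6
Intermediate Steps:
L(u) = (u + u**2)**2 (L(u) = (u**2 + u)**2 = (u + u**2)**2)
W(A) = -3*A
Z = -863307 (Z = 1199*(-720) - 3*(5 - 1*(-4)) = -863280 - 3*(5 + 4) = -863280 - 3*9 = -863280 - 27 = -863307)
L(1041)/Z = (1041**2*(1 + 1041)**2)/(-863307) = (1083681*1042**2)*(-1/863307) = (1083681*1085764)*(-1/863307) = 1176621817284*(-1/863307) = -130735757476/95923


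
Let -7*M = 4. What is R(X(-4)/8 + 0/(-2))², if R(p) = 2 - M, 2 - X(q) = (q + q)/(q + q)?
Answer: 324/49 ≈ 6.6122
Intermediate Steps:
X(q) = 1 (X(q) = 2 - (q + q)/(q + q) = 2 - 2*q/(2*q) = 2 - 2*q*1/(2*q) = 2 - 1*1 = 2 - 1 = 1)
M = -4/7 (M = -⅐*4 = -4/7 ≈ -0.57143)
R(p) = 18/7 (R(p) = 2 - 1*(-4/7) = 2 + 4/7 = 18/7)
R(X(-4)/8 + 0/(-2))² = (18/7)² = 324/49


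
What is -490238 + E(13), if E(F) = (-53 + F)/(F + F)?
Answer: -6373114/13 ≈ -4.9024e+5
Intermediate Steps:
E(F) = (-53 + F)/(2*F) (E(F) = (-53 + F)/((2*F)) = (-53 + F)*(1/(2*F)) = (-53 + F)/(2*F))
-490238 + E(13) = -490238 + (½)*(-53 + 13)/13 = -490238 + (½)*(1/13)*(-40) = -490238 - 20/13 = -6373114/13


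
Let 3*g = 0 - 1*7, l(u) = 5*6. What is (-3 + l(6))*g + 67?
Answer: 4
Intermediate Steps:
l(u) = 30
g = -7/3 (g = (0 - 1*7)/3 = (0 - 7)/3 = (1/3)*(-7) = -7/3 ≈ -2.3333)
(-3 + l(6))*g + 67 = (-3 + 30)*(-7/3) + 67 = 27*(-7/3) + 67 = -63 + 67 = 4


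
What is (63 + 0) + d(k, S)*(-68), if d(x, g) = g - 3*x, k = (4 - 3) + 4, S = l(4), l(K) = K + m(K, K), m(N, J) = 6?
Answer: 403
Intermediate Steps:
l(K) = 6 + K (l(K) = K + 6 = 6 + K)
S = 10 (S = 6 + 4 = 10)
k = 5 (k = 1 + 4 = 5)
(63 + 0) + d(k, S)*(-68) = (63 + 0) + (10 - 3*5)*(-68) = 63 + (10 - 15)*(-68) = 63 - 5*(-68) = 63 + 340 = 403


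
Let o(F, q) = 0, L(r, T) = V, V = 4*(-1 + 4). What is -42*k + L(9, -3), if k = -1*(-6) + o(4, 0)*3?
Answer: -240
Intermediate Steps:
V = 12 (V = 4*3 = 12)
L(r, T) = 12
k = 6 (k = -1*(-6) + 0*3 = 6 + 0 = 6)
-42*k + L(9, -3) = -42*6 + 12 = -252 + 12 = -240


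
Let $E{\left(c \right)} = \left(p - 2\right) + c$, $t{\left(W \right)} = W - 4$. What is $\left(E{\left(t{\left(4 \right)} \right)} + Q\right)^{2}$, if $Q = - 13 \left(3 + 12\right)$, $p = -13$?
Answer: $44100$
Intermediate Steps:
$t{\left(W \right)} = -4 + W$
$E{\left(c \right)} = -15 + c$ ($E{\left(c \right)} = \left(-13 - 2\right) + c = -15 + c$)
$Q = -195$ ($Q = \left(-13\right) 15 = -195$)
$\left(E{\left(t{\left(4 \right)} \right)} + Q\right)^{2} = \left(\left(-15 + \left(-4 + 4\right)\right) - 195\right)^{2} = \left(\left(-15 + 0\right) - 195\right)^{2} = \left(-15 - 195\right)^{2} = \left(-210\right)^{2} = 44100$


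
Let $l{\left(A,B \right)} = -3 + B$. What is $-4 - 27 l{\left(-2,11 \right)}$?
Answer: $-220$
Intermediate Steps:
$-4 - 27 l{\left(-2,11 \right)} = -4 - 27 \left(-3 + 11\right) = -4 - 216 = -220$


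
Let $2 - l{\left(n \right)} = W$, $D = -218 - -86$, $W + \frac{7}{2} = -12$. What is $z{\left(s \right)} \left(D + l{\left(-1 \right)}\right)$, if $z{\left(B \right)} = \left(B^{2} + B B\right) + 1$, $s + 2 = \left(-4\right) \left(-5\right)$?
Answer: $- \frac{148621}{2} \approx -74311.0$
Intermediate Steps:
$W = - \frac{31}{2}$ ($W = - \frac{7}{2} - 12 = - \frac{31}{2} \approx -15.5$)
$D = -132$ ($D = -218 + 86 = -132$)
$s = 18$ ($s = -2 - -20 = -2 + 20 = 18$)
$z{\left(B \right)} = 1 + 2 B^{2}$ ($z{\left(B \right)} = \left(B^{2} + B^{2}\right) + 1 = 2 B^{2} + 1 = 1 + 2 B^{2}$)
$l{\left(n \right)} = \frac{35}{2}$ ($l{\left(n \right)} = 2 - - \frac{31}{2} = 2 + \frac{31}{2} = \frac{35}{2}$)
$z{\left(s \right)} \left(D + l{\left(-1 \right)}\right) = \left(1 + 2 \cdot 18^{2}\right) \left(-132 + \frac{35}{2}\right) = \left(1 + 2 \cdot 324\right) \left(- \frac{229}{2}\right) = \left(1 + 648\right) \left(- \frac{229}{2}\right) = 649 \left(- \frac{229}{2}\right) = - \frac{148621}{2}$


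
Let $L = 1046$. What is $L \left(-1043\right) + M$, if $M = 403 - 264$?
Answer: $-1090839$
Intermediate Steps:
$M = 139$
$L \left(-1043\right) + M = 1046 \left(-1043\right) + 139 = -1090978 + 139 = -1090839$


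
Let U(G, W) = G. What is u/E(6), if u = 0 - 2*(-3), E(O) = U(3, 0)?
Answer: 2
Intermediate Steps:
E(O) = 3
u = 6 (u = 0 + 6 = 6)
u/E(6) = 6/3 = 6*(⅓) = 2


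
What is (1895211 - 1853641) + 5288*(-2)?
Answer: 30994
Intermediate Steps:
(1895211 - 1853641) + 5288*(-2) = 41570 - 10576 = 30994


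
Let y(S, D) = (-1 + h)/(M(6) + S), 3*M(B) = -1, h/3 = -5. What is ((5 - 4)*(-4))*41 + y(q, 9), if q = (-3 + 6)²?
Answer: -2156/13 ≈ -165.85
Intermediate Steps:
h = -15 (h = 3*(-5) = -15)
M(B) = -⅓ (M(B) = (⅓)*(-1) = -⅓)
q = 9 (q = 3² = 9)
y(S, D) = -16/(-⅓ + S) (y(S, D) = (-1 - 15)/(-⅓ + S) = -16/(-⅓ + S))
((5 - 4)*(-4))*41 + y(q, 9) = ((5 - 4)*(-4))*41 - 48/(-1 + 3*9) = (1*(-4))*41 - 48/(-1 + 27) = -4*41 - 48/26 = -164 - 48*1/26 = -164 - 24/13 = -2156/13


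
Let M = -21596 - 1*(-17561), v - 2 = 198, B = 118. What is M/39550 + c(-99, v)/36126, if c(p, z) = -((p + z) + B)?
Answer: -2573831/23813055 ≈ -0.10808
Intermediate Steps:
v = 200 (v = 2 + 198 = 200)
M = -4035 (M = -21596 + 17561 = -4035)
c(p, z) = -118 - p - z (c(p, z) = -((p + z) + 118) = -(118 + p + z) = -118 - p - z)
M/39550 + c(-99, v)/36126 = -4035/39550 + (-118 - 1*(-99) - 1*200)/36126 = -4035*1/39550 + (-118 + 99 - 200)*(1/36126) = -807/7910 - 219*1/36126 = -807/7910 - 73/12042 = -2573831/23813055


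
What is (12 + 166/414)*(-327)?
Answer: -279803/69 ≈ -4055.1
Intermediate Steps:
(12 + 166/414)*(-327) = (12 + 166*(1/414))*(-327) = (12 + 83/207)*(-327) = (2567/207)*(-327) = -279803/69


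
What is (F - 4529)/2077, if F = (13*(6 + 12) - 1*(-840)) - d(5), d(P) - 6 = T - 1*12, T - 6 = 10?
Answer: -3465/2077 ≈ -1.6683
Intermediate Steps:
T = 16 (T = 6 + 10 = 16)
d(P) = 10 (d(P) = 6 + (16 - 1*12) = 6 + (16 - 12) = 6 + 4 = 10)
F = 1064 (F = (13*(6 + 12) - 1*(-840)) - 1*10 = (13*18 + 840) - 10 = (234 + 840) - 10 = 1074 - 10 = 1064)
(F - 4529)/2077 = (1064 - 4529)/2077 = -3465*1/2077 = -3465/2077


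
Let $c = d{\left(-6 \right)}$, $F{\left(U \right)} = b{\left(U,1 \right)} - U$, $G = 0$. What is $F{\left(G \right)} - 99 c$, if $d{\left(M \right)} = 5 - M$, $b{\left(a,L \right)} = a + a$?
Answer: $-1089$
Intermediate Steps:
$b{\left(a,L \right)} = 2 a$
$F{\left(U \right)} = U$ ($F{\left(U \right)} = 2 U - U = U$)
$c = 11$ ($c = 5 - -6 = 5 + 6 = 11$)
$F{\left(G \right)} - 99 c = 0 - 1089 = -1089$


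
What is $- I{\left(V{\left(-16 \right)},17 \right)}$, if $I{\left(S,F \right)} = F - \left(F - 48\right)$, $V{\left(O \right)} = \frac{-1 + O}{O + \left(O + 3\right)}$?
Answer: $-48$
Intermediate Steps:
$V{\left(O \right)} = \frac{-1 + O}{3 + 2 O}$ ($V{\left(O \right)} = \frac{-1 + O}{O + \left(3 + O\right)} = \frac{-1 + O}{3 + 2 O}$)
$I{\left(S,F \right)} = 48$ ($I{\left(S,F \right)} = F - \left(F - 48\right) = F - \left(-48 + F\right) = 48$)
$- I{\left(V{\left(-16 \right)},17 \right)} = \left(-1\right) 48 = -48$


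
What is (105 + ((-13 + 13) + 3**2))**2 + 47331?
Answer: 60327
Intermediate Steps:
(105 + ((-13 + 13) + 3**2))**2 + 47331 = (105 + (0 + 9))**2 + 47331 = (105 + 9)**2 + 47331 = 114**2 + 47331 = 12996 + 47331 = 60327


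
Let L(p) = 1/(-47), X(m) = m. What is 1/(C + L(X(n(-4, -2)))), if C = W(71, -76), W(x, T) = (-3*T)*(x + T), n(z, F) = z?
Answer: -47/53581 ≈ -0.00087718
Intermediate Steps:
L(p) = -1/47
W(x, T) = -3*T*(T + x) (W(x, T) = (-3*T)*(T + x) = -3*T*(T + x))
C = -1140 (C = -3*(-76)*(-76 + 71) = -3*(-76)*(-5) = -1140)
1/(C + L(X(n(-4, -2)))) = 1/(-1140 - 1/47) = 1/(-53581/47) = -47/53581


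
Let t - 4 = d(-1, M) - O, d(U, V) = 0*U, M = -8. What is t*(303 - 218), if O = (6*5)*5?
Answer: -12410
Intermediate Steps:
d(U, V) = 0
O = 150 (O = 30*5 = 150)
t = -146 (t = 4 + (0 - 1*150) = 4 + (0 - 150) = 4 - 150 = -146)
t*(303 - 218) = -146*(303 - 218) = -146*85 = -12410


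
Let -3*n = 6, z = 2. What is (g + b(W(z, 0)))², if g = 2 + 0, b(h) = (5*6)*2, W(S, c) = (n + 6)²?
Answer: 3844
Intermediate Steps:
n = -2 (n = -⅓*6 = -2)
W(S, c) = 16 (W(S, c) = (-2 + 6)² = 4² = 16)
b(h) = 60 (b(h) = 30*2 = 60)
g = 2
(g + b(W(z, 0)))² = (2 + 60)² = 62² = 3844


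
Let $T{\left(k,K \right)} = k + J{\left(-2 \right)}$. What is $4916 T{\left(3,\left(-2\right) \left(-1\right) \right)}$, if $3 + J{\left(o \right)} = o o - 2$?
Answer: $9832$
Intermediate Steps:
$J{\left(o \right)} = -5 + o^{2}$ ($J{\left(o \right)} = -3 + \left(o o - 2\right) = -3 + \left(o^{2} - 2\right) = -3 + \left(-2 + o^{2}\right) = -5 + o^{2}$)
$T{\left(k,K \right)} = -1 + k$ ($T{\left(k,K \right)} = k - \left(5 - \left(-2\right)^{2}\right) = k + \left(-5 + 4\right) = k - 1 = -1 + k$)
$4916 T{\left(3,\left(-2\right) \left(-1\right) \right)} = 4916 \left(-1 + 3\right) = 4916 \cdot 2 = 9832$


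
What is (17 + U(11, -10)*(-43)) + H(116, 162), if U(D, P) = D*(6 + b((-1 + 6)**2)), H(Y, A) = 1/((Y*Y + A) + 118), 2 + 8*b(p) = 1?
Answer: -18968557/6868 ≈ -2761.9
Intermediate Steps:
b(p) = -1/8 (b(p) = -1/4 + (1/8)*1 = -1/4 + 1/8 = -1/8)
H(Y, A) = 1/(118 + A + Y**2) (H(Y, A) = 1/((Y**2 + A) + 118) = 1/((A + Y**2) + 118) = 1/(118 + A + Y**2))
U(D, P) = 47*D/8 (U(D, P) = D*(6 - 1/8) = D*(47/8) = 47*D/8)
(17 + U(11, -10)*(-43)) + H(116, 162) = (17 + ((47/8)*11)*(-43)) + 1/(118 + 162 + 116**2) = (17 + (517/8)*(-43)) + 1/(118 + 162 + 13456) = (17 - 22231/8) + 1/13736 = -22095/8 + 1/13736 = -18968557/6868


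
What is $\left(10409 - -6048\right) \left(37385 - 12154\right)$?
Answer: $415226567$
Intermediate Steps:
$\left(10409 - -6048\right) \left(37385 - 12154\right) = \left(10409 + 6048\right) 25231 = 16457 \cdot 25231 = 415226567$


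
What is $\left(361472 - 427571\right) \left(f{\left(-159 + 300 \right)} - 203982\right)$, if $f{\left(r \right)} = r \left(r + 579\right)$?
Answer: $6772635738$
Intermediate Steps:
$f{\left(r \right)} = r \left(579 + r\right)$
$\left(361472 - 427571\right) \left(f{\left(-159 + 300 \right)} - 203982\right) = \left(361472 - 427571\right) \left(\left(-159 + 300\right) \left(579 + \left(-159 + 300\right)\right) - 203982\right) = - 66099 \left(141 \left(579 + 141\right) - 203982\right) = - 66099 \left(141 \cdot 720 - 203982\right) = - 66099 \left(101520 - 203982\right) = \left(-66099\right) \left(-102462\right) = 6772635738$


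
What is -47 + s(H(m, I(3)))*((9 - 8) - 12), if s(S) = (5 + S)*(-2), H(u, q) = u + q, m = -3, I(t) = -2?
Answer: -47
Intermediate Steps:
H(u, q) = q + u
s(S) = -10 - 2*S
-47 + s(H(m, I(3)))*((9 - 8) - 12) = -47 + (-10 - 2*(-2 - 3))*((9 - 8) - 12) = -47 + (-10 - 2*(-5))*(1 - 12) = -47 + (-10 + 10)*(-11) = -47 + 0*(-11) = -47 + 0 = -47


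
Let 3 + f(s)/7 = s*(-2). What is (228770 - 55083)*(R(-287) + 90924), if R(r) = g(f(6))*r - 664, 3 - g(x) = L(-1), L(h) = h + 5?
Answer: 15726836789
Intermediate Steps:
f(s) = -21 - 14*s (f(s) = -21 + 7*(s*(-2)) = -21 + 7*(-2*s) = -21 - 14*s)
L(h) = 5 + h
g(x) = -1 (g(x) = 3 - (5 - 1) = 3 - 1*4 = 3 - 4 = -1)
R(r) = -664 - r (R(r) = -r - 664 = -664 - r)
(228770 - 55083)*(R(-287) + 90924) = (228770 - 55083)*((-664 - 1*(-287)) + 90924) = 173687*((-664 + 287) + 90924) = 173687*(-377 + 90924) = 173687*90547 = 15726836789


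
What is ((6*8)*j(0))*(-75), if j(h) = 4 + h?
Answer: -14400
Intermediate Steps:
((6*8)*j(0))*(-75) = ((6*8)*(4 + 0))*(-75) = (48*4)*(-75) = 192*(-75) = -14400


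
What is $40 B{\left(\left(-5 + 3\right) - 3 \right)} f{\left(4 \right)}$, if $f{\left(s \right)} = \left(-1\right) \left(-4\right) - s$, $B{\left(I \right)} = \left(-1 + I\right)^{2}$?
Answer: $0$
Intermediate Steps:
$f{\left(s \right)} = 4 - s$
$40 B{\left(\left(-5 + 3\right) - 3 \right)} f{\left(4 \right)} = 40 \left(-1 + \left(\left(-5 + 3\right) - 3\right)\right)^{2} \left(4 - 4\right) = 40 \left(-1 - 5\right)^{2} \left(4 - 4\right) = 40 \left(-1 - 5\right)^{2} \cdot 0 = 40 \left(-6\right)^{2} \cdot 0 = 40 \cdot 36 \cdot 0 = 1440 \cdot 0 = 0$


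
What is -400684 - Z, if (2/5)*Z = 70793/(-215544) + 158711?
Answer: -343775729147/431088 ≈ -7.9746e+5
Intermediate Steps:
Z = 171045664955/431088 (Z = 5*(70793/(-215544) + 158711)/2 = 5*(70793*(-1/215544) + 158711)/2 = 5*(-70793/215544 + 158711)/2 = (5/2)*(34209132991/215544) = 171045664955/431088 ≈ 3.9678e+5)
-400684 - Z = -400684 - 1*171045664955/431088 = -400684 - 171045664955/431088 = -343775729147/431088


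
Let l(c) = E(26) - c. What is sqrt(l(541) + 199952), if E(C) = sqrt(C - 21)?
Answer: sqrt(199411 + sqrt(5)) ≈ 446.56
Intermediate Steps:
E(C) = sqrt(-21 + C)
l(c) = sqrt(5) - c (l(c) = sqrt(-21 + 26) - c = sqrt(5) - c)
sqrt(l(541) + 199952) = sqrt((sqrt(5) - 1*541) + 199952) = sqrt((sqrt(5) - 541) + 199952) = sqrt((-541 + sqrt(5)) + 199952) = sqrt(199411 + sqrt(5))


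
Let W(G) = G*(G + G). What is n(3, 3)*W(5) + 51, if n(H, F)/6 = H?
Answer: 951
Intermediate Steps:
n(H, F) = 6*H
W(G) = 2*G² (W(G) = G*(2*G) = 2*G²)
n(3, 3)*W(5) + 51 = (6*3)*(2*5²) + 51 = 18*(2*25) + 51 = 18*50 + 51 = 900 + 51 = 951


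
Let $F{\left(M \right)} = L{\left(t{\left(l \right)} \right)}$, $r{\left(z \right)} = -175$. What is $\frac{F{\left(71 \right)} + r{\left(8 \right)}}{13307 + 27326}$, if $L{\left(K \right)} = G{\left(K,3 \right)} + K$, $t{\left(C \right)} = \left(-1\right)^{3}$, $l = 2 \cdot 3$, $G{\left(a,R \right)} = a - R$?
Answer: $- \frac{180}{40633} \approx -0.0044299$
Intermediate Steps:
$l = 6$
$t{\left(C \right)} = -1$
$L{\left(K \right)} = -3 + 2 K$ ($L{\left(K \right)} = \left(K - 3\right) + K = \left(-3 + K\right) + K = -3 + 2 K$)
$F{\left(M \right)} = -5$ ($F{\left(M \right)} = -3 + 2 \left(-1\right) = -3 - 2 = -5$)
$\frac{F{\left(71 \right)} + r{\left(8 \right)}}{13307 + 27326} = \frac{-5 - 175}{13307 + 27326} = - \frac{180}{40633}$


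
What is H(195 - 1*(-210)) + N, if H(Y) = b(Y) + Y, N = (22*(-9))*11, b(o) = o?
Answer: -1368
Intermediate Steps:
N = -2178 (N = -198*11 = -2178)
H(Y) = 2*Y (H(Y) = Y + Y = 2*Y)
H(195 - 1*(-210)) + N = 2*(195 - 1*(-210)) - 2178 = 2*(195 + 210) - 2178 = 2*405 - 2178 = 810 - 2178 = -1368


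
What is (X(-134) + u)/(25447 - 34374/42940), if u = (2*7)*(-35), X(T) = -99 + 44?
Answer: -11701150/546329903 ≈ -0.021418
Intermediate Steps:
X(T) = -55
u = -490 (u = 14*(-35) = -490)
(X(-134) + u)/(25447 - 34374/42940) = (-55 - 490)/(25447 - 34374/42940) = -545/(25447 - 34374*1/42940) = -545/(25447 - 17187/21470) = -545/546329903/21470 = -545*21470/546329903 = -11701150/546329903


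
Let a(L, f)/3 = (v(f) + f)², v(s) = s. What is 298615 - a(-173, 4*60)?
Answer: -392585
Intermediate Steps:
a(L, f) = 12*f² (a(L, f) = 3*(f + f)² = 3*(2*f)² = 3*(4*f²) = 12*f²)
298615 - a(-173, 4*60) = 298615 - 12*(4*60)² = 298615 - 12*240² = 298615 - 12*57600 = 298615 - 1*691200 = 298615 - 691200 = -392585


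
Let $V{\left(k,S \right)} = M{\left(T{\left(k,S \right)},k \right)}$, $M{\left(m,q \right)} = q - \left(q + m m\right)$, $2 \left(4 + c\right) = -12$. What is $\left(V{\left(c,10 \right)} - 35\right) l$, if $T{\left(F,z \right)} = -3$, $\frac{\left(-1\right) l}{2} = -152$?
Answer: $-13376$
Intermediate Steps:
$l = 304$ ($l = \left(-2\right) \left(-152\right) = 304$)
$c = -10$ ($c = -4 + \frac{1}{2} \left(-12\right) = -4 - 6 = -10$)
$M{\left(m,q \right)} = - m^{2}$ ($M{\left(m,q \right)} = q - \left(q + m^{2}\right) = - m^{2}$)
$V{\left(k,S \right)} = -9$ ($V{\left(k,S \right)} = - \left(-3\right)^{2} = \left(-1\right) 9 = -9$)
$\left(V{\left(c,10 \right)} - 35\right) l = \left(-9 - 35\right) 304 = \left(-44\right) 304 = -13376$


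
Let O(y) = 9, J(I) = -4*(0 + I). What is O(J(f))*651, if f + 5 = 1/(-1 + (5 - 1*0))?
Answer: 5859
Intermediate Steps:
f = -19/4 (f = -5 + 1/(-1 + (5 - 1*0)) = -5 + 1/(-1 + (5 + 0)) = -5 + 1/(-1 + 5) = -5 + 1/4 = -5 + ¼ = -19/4 ≈ -4.7500)
J(I) = -4*I
O(J(f))*651 = 9*651 = 5859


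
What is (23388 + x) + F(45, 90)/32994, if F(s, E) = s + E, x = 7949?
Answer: 38293819/1222 ≈ 31337.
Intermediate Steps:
F(s, E) = E + s
(23388 + x) + F(45, 90)/32994 = (23388 + 7949) + (90 + 45)/32994 = 31337 + 135*(1/32994) = 31337 + 5/1222 = 38293819/1222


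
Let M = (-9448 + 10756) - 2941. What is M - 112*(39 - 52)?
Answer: -177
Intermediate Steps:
M = -1633 (M = 1308 - 2941 = -1633)
M - 112*(39 - 52) = -1633 - 112*(39 - 52) = -1633 - 112*(-13) = -1633 - 1*(-1456) = -1633 + 1456 = -177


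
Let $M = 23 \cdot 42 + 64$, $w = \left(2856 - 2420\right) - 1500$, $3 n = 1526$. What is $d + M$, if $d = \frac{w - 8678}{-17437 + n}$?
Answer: $\frac{52337776}{50785} \approx 1030.6$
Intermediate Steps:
$n = \frac{1526}{3}$ ($n = \frac{1}{3} \cdot 1526 = \frac{1526}{3} \approx 508.67$)
$w = -1064$ ($w = 436 - 1500 = -1064$)
$d = \frac{29226}{50785}$ ($d = \frac{-1064 - 8678}{-17437 + \frac{1526}{3}} = - \frac{9742}{- \frac{50785}{3}} = \left(-9742\right) \left(- \frac{3}{50785}\right) = \frac{29226}{50785} \approx 0.57549$)
$M = 1030$ ($M = 966 + 64 = 1030$)
$d + M = \frac{29226}{50785} + 1030 = \frac{52337776}{50785}$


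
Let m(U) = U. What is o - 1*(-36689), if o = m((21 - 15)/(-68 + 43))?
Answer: 917219/25 ≈ 36689.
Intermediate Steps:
o = -6/25 (o = (21 - 15)/(-68 + 43) = 6/(-25) = 6*(-1/25) = -6/25 ≈ -0.24000)
o - 1*(-36689) = -6/25 - 1*(-36689) = -6/25 + 36689 = 917219/25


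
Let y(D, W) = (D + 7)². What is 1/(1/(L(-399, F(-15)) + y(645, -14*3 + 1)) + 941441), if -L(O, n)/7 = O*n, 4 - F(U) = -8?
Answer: 458620/431763671421 ≈ 1.0622e-6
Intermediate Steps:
F(U) = 12 (F(U) = 4 - 1*(-8) = 4 + 8 = 12)
L(O, n) = -7*O*n
y(D, W) = (7 + D)²
1/(1/(L(-399, F(-15)) + y(645, -14*3 + 1)) + 941441) = 1/(1/(-7*(-399)*12 + (7 + 645)²) + 941441) = 1/(1/(33516 + 652²) + 941441) = 1/(1/(33516 + 425104) + 941441) = 1/(1/458620 + 941441) = 1/(431763671421/458620) = 458620/431763671421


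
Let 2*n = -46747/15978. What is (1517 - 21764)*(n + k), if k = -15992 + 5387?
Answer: 2287506917123/10652 ≈ 2.1475e+8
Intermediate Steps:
k = -10605
n = -46747/31956 (n = (-46747/15978)/2 = (-46747*1/15978)/2 = (½)*(-46747/15978) = -46747/31956 ≈ -1.4629)
(1517 - 21764)*(n + k) = (1517 - 21764)*(-46747/31956 - 10605) = -20247*(-338940127/31956) = 2287506917123/10652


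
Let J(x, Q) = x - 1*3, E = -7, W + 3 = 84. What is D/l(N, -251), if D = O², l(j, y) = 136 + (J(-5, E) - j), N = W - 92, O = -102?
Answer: 10404/139 ≈ 74.849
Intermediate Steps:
W = 81 (W = -3 + 84 = 81)
J(x, Q) = -3 + x (J(x, Q) = x - 3 = -3 + x)
N = -11 (N = 81 - 92 = -11)
l(j, y) = 128 - j (l(j, y) = 136 + ((-3 - 5) - j) = 136 + (-8 - j) = 128 - j)
D = 10404 (D = (-102)² = 10404)
D/l(N, -251) = 10404/(128 - 1*(-11)) = 10404/(128 + 11) = 10404/139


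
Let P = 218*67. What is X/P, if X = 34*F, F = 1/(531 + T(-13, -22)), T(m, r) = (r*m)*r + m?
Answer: -17/42167522 ≈ -4.0315e-7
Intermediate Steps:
T(m, r) = m + m*r² (T(m, r) = (m*r)*r + m = m*r² + m = m + m*r²)
F = -1/5774 (F = 1/(531 - 13*(1 + (-22)²)) = 1/(531 - 13*(1 + 484)) = 1/(531 - 13*485) = 1/(531 - 6305) = 1/(-5774) = -1/5774 ≈ -0.00017319)
P = 14606
X = -17/2887 (X = 34*(-1/5774) = -17/2887 ≈ -0.0058885)
X/P = -17/2887/14606 = -17/2887*1/14606 = -17/42167522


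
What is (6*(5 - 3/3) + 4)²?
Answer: 784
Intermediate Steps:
(6*(5 - 3/3) + 4)² = (6*(5 - 3*⅓) + 4)² = (6*(5 - 1) + 4)² = (6*4 + 4)² = (24 + 4)² = 28² = 784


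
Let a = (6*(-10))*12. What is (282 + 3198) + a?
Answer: 2760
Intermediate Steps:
a = -720 (a = -60*12 = -720)
(282 + 3198) + a = (282 + 3198) - 720 = 3480 - 720 = 2760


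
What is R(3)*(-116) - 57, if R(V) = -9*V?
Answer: 3075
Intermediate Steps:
R(3)*(-116) - 57 = -9*3*(-116) - 57 = -27*(-116) - 57 = 3132 - 57 = 3075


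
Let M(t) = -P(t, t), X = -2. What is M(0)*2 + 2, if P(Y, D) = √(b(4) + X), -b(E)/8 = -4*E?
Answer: 2 - 6*√14 ≈ -20.450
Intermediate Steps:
b(E) = 32*E (b(E) = -(-32)*E = 32*E)
P(Y, D) = 3*√14 (P(Y, D) = √(32*4 - 2) = √(128 - 2) = √126 = 3*√14)
M(t) = -3*√14
M(0)*2 + 2 = -3*√14*2 + 2 = -6*√14 + 2 = 2 - 6*√14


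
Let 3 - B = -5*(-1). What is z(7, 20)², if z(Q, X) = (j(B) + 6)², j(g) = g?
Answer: 256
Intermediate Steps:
B = -2 (B = 3 - (-5)*(-1) = 3 - 1*5 = 3 - 5 = -2)
z(Q, X) = 16 (z(Q, X) = (-2 + 6)² = 4² = 16)
z(7, 20)² = 16² = 256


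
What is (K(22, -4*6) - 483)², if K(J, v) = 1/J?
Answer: 112890625/484 ≈ 2.3325e+5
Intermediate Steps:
(K(22, -4*6) - 483)² = (1/22 - 483)² = (-10625/22)² = 112890625/484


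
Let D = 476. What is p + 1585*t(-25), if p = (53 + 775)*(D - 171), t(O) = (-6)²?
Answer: 309600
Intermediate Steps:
t(O) = 36
p = 252540 (p = (53 + 775)*(476 - 171) = 828*305 = 252540)
p + 1585*t(-25) = 252540 + 1585*36 = 252540 + 57060 = 309600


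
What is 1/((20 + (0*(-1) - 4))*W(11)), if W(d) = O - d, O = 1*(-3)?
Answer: -1/224 ≈ -0.0044643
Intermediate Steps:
O = -3
W(d) = -3 - d
1/((20 + (0*(-1) - 4))*W(11)) = 1/((20 + (0*(-1) - 4))*(-3 - 1*11)) = 1/((20 + (0 - 4))*(-3 - 11)) = 1/((20 - 4)*(-14)) = 1/(16*(-14)) = 1/(-224) = -1/224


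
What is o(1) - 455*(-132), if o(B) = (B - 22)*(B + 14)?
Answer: 59745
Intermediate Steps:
o(B) = (-22 + B)*(14 + B)
o(1) - 455*(-132) = (-308 + 1**2 - 8*1) - 455*(-132) = (-308 + 1 - 8) + 60060 = -315 + 60060 = 59745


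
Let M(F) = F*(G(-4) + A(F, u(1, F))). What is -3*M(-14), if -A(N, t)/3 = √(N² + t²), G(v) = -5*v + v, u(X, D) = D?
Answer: 672 - 1764*√2 ≈ -1822.7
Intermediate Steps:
G(v) = -4*v
A(N, t) = -3*√(N² + t²)
M(F) = F*(16 - 3*√2*√(F²)) (M(F) = F*(-4*(-4) - 3*√(F² + F²)) = F*(16 - 3*√2*√(F²)))
-3*M(-14) = -(-42)*(16 - 3*√2*√((-14)²)) = -(-42)*(16 - 3*√2*√196) = -(-42)*(16 - 3*√2*14) = -(-42)*(16 - 42*√2) = -3*(-224 + 588*√2) = 672 - 1764*√2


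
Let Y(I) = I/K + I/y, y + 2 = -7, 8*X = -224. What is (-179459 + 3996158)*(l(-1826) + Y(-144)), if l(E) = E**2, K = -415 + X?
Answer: 5637613650958500/443 ≈ 1.2726e+13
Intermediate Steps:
X = -28 (X = (1/8)*(-224) = -28)
K = -443 (K = -415 - 28 = -443)
y = -9 (y = -2 - 7 = -9)
Y(I) = -452*I/3987 (Y(I) = I/(-443) + I/(-9) = I*(-1/443) + I*(-1/9) = -I/443 - I/9 = -452*I/3987)
(-179459 + 3996158)*(l(-1826) + Y(-144)) = (-179459 + 3996158)*((-1826)**2 - 452/3987*(-144)) = 3816699*(3334276 + 7232/443) = 3816699*(1477091500/443) = 5637613650958500/443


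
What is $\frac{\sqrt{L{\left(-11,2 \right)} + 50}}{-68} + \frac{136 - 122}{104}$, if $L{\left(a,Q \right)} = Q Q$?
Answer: $\frac{7}{52} - \frac{3 \sqrt{6}}{68} \approx 0.02655$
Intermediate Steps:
$L{\left(a,Q \right)} = Q^{2}$
$\frac{\sqrt{L{\left(-11,2 \right)} + 50}}{-68} + \frac{136 - 122}{104} = \frac{\sqrt{2^{2} + 50}}{-68} + \frac{136 - 122}{104} = \sqrt{4 + 50} \left(- \frac{1}{68}\right) + \left(136 - 122\right) \frac{1}{104} = \sqrt{54} \left(- \frac{1}{68}\right) + 14 \cdot \frac{1}{104} = 3 \sqrt{6} \left(- \frac{1}{68}\right) + \frac{7}{52} = - \frac{3 \sqrt{6}}{68} + \frac{7}{52} = \frac{7}{52} - \frac{3 \sqrt{6}}{68}$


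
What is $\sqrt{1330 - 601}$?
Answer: $27$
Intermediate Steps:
$\sqrt{1330 - 601} = \sqrt{729} = 27$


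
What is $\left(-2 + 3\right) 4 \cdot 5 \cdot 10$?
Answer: $200$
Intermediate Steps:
$\left(-2 + 3\right) 4 \cdot 5 \cdot 10 = 1 \cdot 4 \cdot 5 \cdot 10 = 4 \cdot 5 \cdot 10 = 20 \cdot 10 = 200$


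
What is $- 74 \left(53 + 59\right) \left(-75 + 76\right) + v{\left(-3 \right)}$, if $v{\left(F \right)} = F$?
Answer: $-8291$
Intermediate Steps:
$- 74 \left(53 + 59\right) \left(-75 + 76\right) + v{\left(-3 \right)} = - 74 \left(53 + 59\right) \left(-75 + 76\right) - 3 = - 74 \cdot 112 \cdot 1 - 3 = \left(-74\right) 112 - 3 = -8288 - 3 = -8291$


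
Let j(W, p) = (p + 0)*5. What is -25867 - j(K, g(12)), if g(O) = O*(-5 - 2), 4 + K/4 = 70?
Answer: -25447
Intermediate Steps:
K = 264 (K = -16 + 4*70 = -16 + 280 = 264)
g(O) = -7*O (g(O) = O*(-7) = -7*O)
j(W, p) = 5*p (j(W, p) = p*5 = 5*p)
-25867 - j(K, g(12)) = -25867 - 5*(-7*12) = -25867 - 5*(-84) = -25867 - 1*(-420) = -25867 + 420 = -25447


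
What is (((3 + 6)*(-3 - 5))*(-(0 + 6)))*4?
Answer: 1728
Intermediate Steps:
(((3 + 6)*(-3 - 5))*(-(0 + 6)))*4 = ((9*(-8))*(-1*6))*4 = -72*(-6)*4 = 432*4 = 1728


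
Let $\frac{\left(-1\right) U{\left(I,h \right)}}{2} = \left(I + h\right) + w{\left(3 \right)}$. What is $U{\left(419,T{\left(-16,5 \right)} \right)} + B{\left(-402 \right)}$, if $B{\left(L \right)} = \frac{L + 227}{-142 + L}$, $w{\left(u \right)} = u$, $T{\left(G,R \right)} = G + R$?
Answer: $- \frac{446993}{544} \approx -821.68$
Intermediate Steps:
$U{\left(I,h \right)} = -6 - 2 I - 2 h$ ($U{\left(I,h \right)} = - 2 \left(\left(I + h\right) + 3\right) = - 2 \left(3 + I + h\right) = -6 - 2 I - 2 h$)
$B{\left(L \right)} = \frac{227 + L}{-142 + L}$
$U{\left(419,T{\left(-16,5 \right)} \right)} + B{\left(-402 \right)} = \left(-6 - 838 - 2 \left(-16 + 5\right)\right) + \frac{227 - 402}{-142 - 402} = \left(-6 - 838 - -22\right) + \frac{1}{-544} \left(-175\right) = \left(-6 - 838 + 22\right) - - \frac{175}{544} = -822 + \frac{175}{544} = - \frac{446993}{544}$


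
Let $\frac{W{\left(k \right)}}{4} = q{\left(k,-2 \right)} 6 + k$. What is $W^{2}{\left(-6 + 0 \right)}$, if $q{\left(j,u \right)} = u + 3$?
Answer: $0$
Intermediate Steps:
$q{\left(j,u \right)} = 3 + u$
$W{\left(k \right)} = 24 + 4 k$ ($W{\left(k \right)} = 4 \left(\left(3 - 2\right) 6 + k\right) = 4 \left(1 \cdot 6 + k\right) = 4 \left(6 + k\right) = 24 + 4 k$)
$W^{2}{\left(-6 + 0 \right)} = \left(24 + 4 \left(-6 + 0\right)\right)^{2} = \left(24 + 4 \left(-6\right)\right)^{2} = \left(24 - 24\right)^{2} = 0^{2} = 0$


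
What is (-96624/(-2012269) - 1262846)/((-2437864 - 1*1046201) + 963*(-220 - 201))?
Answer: 1270592880475/3913348064136 ≈ 0.32468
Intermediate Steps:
(-96624/(-2012269) - 1262846)/((-2437864 - 1*1046201) + 963*(-220 - 201)) = (-96624*(-1/2012269) - 1262846)/((-2437864 - 1046201) + 963*(-421)) = (96624/2012269 - 1262846)/(-3484065 - 405423) = -2541185760950/2012269/(-3889488) = -2541185760950/2012269*(-1/3889488) = 1270592880475/3913348064136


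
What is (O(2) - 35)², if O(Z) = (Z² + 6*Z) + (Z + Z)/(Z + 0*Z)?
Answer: 289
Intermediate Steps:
O(Z) = 2 + Z² + 6*Z (O(Z) = (Z² + 6*Z) + (2*Z)/(Z + 0) = (Z² + 6*Z) + (2*Z)/Z = (Z² + 6*Z) + 2 = 2 + Z² + 6*Z)
(O(2) - 35)² = ((2 + 2² + 6*2) - 35)² = ((2 + 4 + 12) - 35)² = (18 - 35)² = (-17)² = 289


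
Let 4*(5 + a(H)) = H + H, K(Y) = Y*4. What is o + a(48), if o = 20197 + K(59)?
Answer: 20452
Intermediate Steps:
K(Y) = 4*Y
a(H) = -5 + H/2 (a(H) = -5 + (H + H)/4 = -5 + (2*H)/4 = -5 + H/2)
o = 20433 (o = 20197 + 4*59 = 20197 + 236 = 20433)
o + a(48) = 20433 + (-5 + (1/2)*48) = 20433 + (-5 + 24) = 20433 + 19 = 20452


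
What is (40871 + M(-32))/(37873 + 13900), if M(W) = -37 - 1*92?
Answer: 40742/51773 ≈ 0.78693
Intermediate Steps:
M(W) = -129 (M(W) = -37 - 92 = -129)
(40871 + M(-32))/(37873 + 13900) = (40871 - 129)/(37873 + 13900) = 40742/51773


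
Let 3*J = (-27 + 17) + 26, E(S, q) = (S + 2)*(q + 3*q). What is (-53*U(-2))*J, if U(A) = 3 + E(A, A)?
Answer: -848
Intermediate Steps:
E(S, q) = 4*q*(2 + S) (E(S, q) = (2 + S)*(4*q) = 4*q*(2 + S))
U(A) = 3 + 4*A*(2 + A)
J = 16/3 (J = ((-27 + 17) + 26)/3 = (-10 + 26)/3 = (⅓)*16 = 16/3 ≈ 5.3333)
(-53*U(-2))*J = -53*(3 + 4*(-2)*(2 - 2))*(16/3) = -53*(3 + 4*(-2)*0)*(16/3) = -53*(3 + 0)*(16/3) = -53*3*(16/3) = -159*16/3 = -848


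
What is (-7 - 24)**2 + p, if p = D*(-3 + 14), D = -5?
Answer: 906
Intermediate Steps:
p = -55 (p = -5*(-3 + 14) = -5*11 = -55)
(-7 - 24)**2 + p = (-7 - 24)**2 - 55 = (-31)**2 - 55 = 961 - 55 = 906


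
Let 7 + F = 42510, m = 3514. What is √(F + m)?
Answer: 3*√5113 ≈ 214.52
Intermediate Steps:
F = 42503 (F = -7 + 42510 = 42503)
√(F + m) = √(42503 + 3514) = √46017 = 3*√5113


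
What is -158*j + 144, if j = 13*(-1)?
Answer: 2198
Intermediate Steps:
j = -13
-158*j + 144 = -158*(-13) + 144 = 2054 + 144 = 2198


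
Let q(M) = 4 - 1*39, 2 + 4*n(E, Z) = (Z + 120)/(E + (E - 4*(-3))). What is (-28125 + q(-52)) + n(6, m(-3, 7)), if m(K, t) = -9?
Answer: -901099/32 ≈ -28159.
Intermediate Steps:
n(E, Z) = -1/2 + (120 + Z)/(4*(12 + 2*E)) (n(E, Z) = -1/2 + ((Z + 120)/(E + (E - 4*(-3))))/4 = -1/2 + ((120 + Z)/(E + (E + 12)))/4 = -1/2 + ((120 + Z)/(E + (12 + E)))/4 = -1/2 + ((120 + Z)/(12 + 2*E))/4 = -1/2 + (120 + Z)/(4*(12 + 2*E)))
q(M) = -35 (q(M) = 4 - 39 = -35)
(-28125 + q(-52)) + n(6, m(-3, 7)) = (-28125 - 35) + (96 - 9 - 4*6)/(8*(6 + 6)) = -28160 + (1/8)*(96 - 9 - 24)/12 = -28160 + (1/8)*(1/12)*63 = -28160 + 21/32 = -901099/32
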